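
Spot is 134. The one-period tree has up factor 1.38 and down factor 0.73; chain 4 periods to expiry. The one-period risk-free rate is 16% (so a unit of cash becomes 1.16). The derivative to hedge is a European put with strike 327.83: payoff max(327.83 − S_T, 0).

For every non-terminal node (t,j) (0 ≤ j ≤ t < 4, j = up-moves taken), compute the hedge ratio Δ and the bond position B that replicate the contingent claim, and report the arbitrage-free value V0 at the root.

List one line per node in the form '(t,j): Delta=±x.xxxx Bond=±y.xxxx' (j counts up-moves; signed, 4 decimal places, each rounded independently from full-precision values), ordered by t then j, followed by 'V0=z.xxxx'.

(0,0): Delta=-0.6632 Bond=152.6575
(1,0): Delta=-1.0000 Bond=210.0268
(1,1): Delta=-0.5721 Bond=160.2275
(2,0): Delta=-1.0000 Bond=243.6311
(2,1): Delta=-1.0000 Bond=243.6311
(2,2): Delta=-0.4563 Bond=156.3086
(3,0): Delta=-1.0000 Bond=282.6121
(3,1): Delta=-1.0000 Bond=282.6121
(3,2): Delta=-1.0000 Bond=282.6121
(3,3): Delta=-0.3091 Bond=129.4930
V0=63.7864

Risk-neutral probability p* = (R−d)/(u−d) = (1.16−0.73)/(1.38−0.73) = 0.6615.
Terminal values V(4,·): V(4,0)=289.7764, V(4,1)=255.8930, V(4,2)=191.8395, V(4,3)=70.7520, V(4,4)=0.0000
(3,0): S=52.1283. Δ = (V_up−V_dn)/(S_up−S_dn) = (255.8930−289.7764)/(71.9370−38.0536) = -1.0000. V = [p*·255.8930 + (1−p*)·289.7764]/1.16 = 230.4838. B = V − Δ·S = 282.6121.
(3,1): S=98.5439. Δ = (V_up−V_dn)/(S_up−S_dn) = (191.8395−255.8930)/(135.9905−71.9370) = -1.0000. V = [p*·191.8395 + (1−p*)·255.8930]/1.16 = 184.0682. B = V − Δ·S = 282.6121.
(3,2): S=186.2884. Δ = (V_up−V_dn)/(S_up−S_dn) = (70.7520−191.8395)/(257.0780−135.9905) = -1.0000. V = [p*·70.7520 + (1−p*)·191.8395]/1.16 = 96.3237. B = V − Δ·S = 282.6121.
(3,3): S=352.1616. Δ = (V_up−V_dn)/(S_up−S_dn) = (0.0000−70.7520)/(485.9831−257.0780) = -0.3091. V = [p*·0.0000 + (1−p*)·70.7520]/1.16 = 20.6438. B = V − Δ·S = 129.4930.
(2,0): S=71.4086. Δ = (V_up−V_dn)/(S_up−S_dn) = (184.0682−230.4838)/(98.5439−52.1283) = -1.0000. V = [p*·184.0682 + (1−p*)·230.4838]/1.16 = 172.2225. B = V − Δ·S = 243.6311.
(2,1): S=134.9916. Δ = (V_up−V_dn)/(S_up−S_dn) = (96.3237−184.0682)/(186.2884−98.5439) = -1.0000. V = [p*·96.3237 + (1−p*)·184.0682]/1.16 = 108.6395. B = V − Δ·S = 243.6311.
(2,2): S=255.1896. Δ = (V_up−V_dn)/(S_up−S_dn) = (20.6438−96.3237)/(352.1616−186.2884) = -0.4563. V = [p*·20.6438 + (1−p*)·96.3237]/1.16 = 39.8780. B = V − Δ·S = 156.3086.
(1,0): S=97.8200. Δ = (V_up−V_dn)/(S_up−S_dn) = (108.6395−172.2225)/(134.9916−71.4086) = -1.0000. V = [p*·108.6395 + (1−p*)·172.2225]/1.16 = 112.2068. B = V − Δ·S = 210.0268.
(1,1): S=184.9200. Δ = (V_up−V_dn)/(S_up−S_dn) = (39.8780−108.6395)/(255.1896−134.9916) = -0.5721. V = [p*·39.8780 + (1−p*)·108.6395]/1.16 = 54.4406. B = V − Δ·S = 160.2275.
(0,0): S=134.0000. Δ = (V_up−V_dn)/(S_up−S_dn) = (54.4406−112.2068)/(184.9200−97.8200) = -0.6632. V = [p*·54.4406 + (1−p*)·112.2068]/1.16 = 63.7864. B = V − Δ·S = 152.6575.
The time-0 hedge costs 63.7864, which is the no-arbitrage price.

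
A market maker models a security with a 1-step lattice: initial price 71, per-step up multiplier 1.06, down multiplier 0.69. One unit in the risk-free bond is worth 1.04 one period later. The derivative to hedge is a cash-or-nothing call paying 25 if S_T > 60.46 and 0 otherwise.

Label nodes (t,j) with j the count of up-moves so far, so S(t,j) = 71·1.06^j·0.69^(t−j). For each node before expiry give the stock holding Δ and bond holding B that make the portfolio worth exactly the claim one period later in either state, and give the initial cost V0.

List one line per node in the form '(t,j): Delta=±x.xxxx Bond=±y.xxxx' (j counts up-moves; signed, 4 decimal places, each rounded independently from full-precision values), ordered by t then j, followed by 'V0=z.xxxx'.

(0,0): Delta=0.9517 Bond=-44.8285
V0=22.7391

The replicating-portfolio and risk-neutral prices coincide; use p* = (1.04−0.69)/(1.06−0.69) = 0.9459 for the latter.
At expiry t=1: V(1,0)=0.0000, V(1,1)=25.0000
Node (0,0) S=71.0000: V=(p*·25.0000+(1−p*)·0.0000)/1.04=22.7391; Δ=(25.0000−0.0000)/(75.2600−48.9900)=0.9517; B=V−Δ·S=-44.8285
Check: Δ(0,0)·S0 + B(0,0) = 22.7391 = V0.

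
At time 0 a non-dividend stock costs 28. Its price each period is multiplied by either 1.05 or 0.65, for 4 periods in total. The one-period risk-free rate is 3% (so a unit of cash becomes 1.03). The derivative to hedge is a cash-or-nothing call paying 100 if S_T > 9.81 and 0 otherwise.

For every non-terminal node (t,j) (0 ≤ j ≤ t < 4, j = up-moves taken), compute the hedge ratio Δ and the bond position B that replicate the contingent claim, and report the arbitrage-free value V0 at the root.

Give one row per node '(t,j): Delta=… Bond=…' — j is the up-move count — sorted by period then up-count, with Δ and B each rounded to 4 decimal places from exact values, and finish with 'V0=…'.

(0,0): Delta=0.0582 Bond=87.1759
(1,0): Delta=1.2300 Bond=68.4640
(1,1): Delta=0.0200 Bond=90.9136
(2,0): Delta=19.4913 Bond=-145.5132
(2,1): Delta=0.6351 Bond=81.8880
(2,2): Delta=0.0000 Bond=94.2596
(3,0): Delta=0.0000 Bond=0.0000
(3,1): Delta=20.1264 Bond=-157.7670
(3,2): Delta=0.0000 Bond=97.0874
(3,3): Delta=0.0000 Bond=97.0874
V0=88.8059

Since d<R<u, set p* = (R−d)/(u−d) = 0.9500; price each node as the discounted p*-expectation of its children.
Terminal payoffs: V(4,0)=0.0000, V(4,1)=0.0000, V(4,2)=100.0000, V(4,3)=100.0000, V(4,4)=100.0000
Node (3,0) S=7.6895: V=(p*·0.0000+(1−p*)·0.0000)/1.03=0.0000; Δ=(0.0000−0.0000)/(8.0740−4.9982)=0.0000; B=V−Δ·S=0.0000
Node (3,1) S=12.4215: V=(p*·100.0000+(1−p*)·0.0000)/1.03=92.2330; Δ=(100.0000−0.0000)/(13.0426−8.0740)=20.1264; B=V−Δ·S=-157.7670
Node (3,2) S=20.0655: V=(p*·100.0000+(1−p*)·100.0000)/1.03=97.0874; Δ=(100.0000−100.0000)/(21.0688−13.0426)=0.0000; B=V−Δ·S=97.0874
Node (3,3) S=32.4135: V=(p*·100.0000+(1−p*)·100.0000)/1.03=97.0874; Δ=(100.0000−100.0000)/(34.0342−21.0688)=0.0000; B=V−Δ·S=97.0874
Node (2,0) S=11.8300: V=(p*·92.2330+(1−p*)·0.0000)/1.03=85.0693; Δ=(92.2330−0.0000)/(12.4215−7.6895)=19.4913; B=V−Δ·S=-145.5132
Node (2,1) S=19.1100: V=(p*·97.0874+(1−p*)·92.2330)/1.03=94.0239; Δ=(97.0874−92.2330)/(20.0655−12.4215)=0.6351; B=V−Δ·S=81.8880
Node (2,2) S=30.8700: V=(p*·97.0874+(1−p*)·97.0874)/1.03=94.2596; Δ=(97.0874−97.0874)/(32.4135−20.0655)=0.0000; B=V−Δ·S=94.2596
Node (1,0) S=18.2000: V=(p*·94.0239+(1−p*)·85.0693)/1.03=90.8507; Δ=(94.0239−85.0693)/(19.1100−11.8300)=1.2300; B=V−Δ·S=68.4640
Node (1,1) S=29.4000: V=(p*·94.2596+(1−p*)·94.0239)/1.03=91.5027; Δ=(94.2596−94.0239)/(30.8700−19.1100)=0.0200; B=V−Δ·S=90.9136
Node (0,0) S=28.0000: V=(p*·91.5027+(1−p*)·90.8507)/1.03=88.8059; Δ=(91.5027−90.8507)/(29.4000−18.2000)=0.0582; B=V−Δ·S=87.1759
The time-0 hedge costs 88.8059, which is the no-arbitrage price.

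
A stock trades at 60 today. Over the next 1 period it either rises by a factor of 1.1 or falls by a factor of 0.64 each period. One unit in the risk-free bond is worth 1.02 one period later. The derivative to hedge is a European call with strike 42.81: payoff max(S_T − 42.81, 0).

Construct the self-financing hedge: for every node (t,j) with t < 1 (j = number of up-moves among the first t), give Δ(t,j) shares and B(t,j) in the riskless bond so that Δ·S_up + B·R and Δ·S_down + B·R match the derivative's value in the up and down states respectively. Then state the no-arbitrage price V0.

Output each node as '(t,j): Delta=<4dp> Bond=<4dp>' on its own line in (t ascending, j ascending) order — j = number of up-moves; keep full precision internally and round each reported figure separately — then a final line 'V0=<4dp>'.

No-arbitrage ⇒ martingale measure with p* = (R−d)/(u−d) = 0.8261.
Payoff layer (t=1): V(1,0)=0.0000, V(1,1)=23.1900
(0,0): S=60.0000. Δ = (V_up−V_dn)/(S_up−S_dn) = (23.1900−0.0000)/(66.0000−38.4000) = 0.8402. V = [p*·23.1900 + (1−p*)·0.0000]/1.02 = 18.7813. B = V − Δ·S = -31.6317.
The time-0 hedge costs 18.7813, which is the no-arbitrage price.

(0,0): Delta=0.8402 Bond=-31.6317
V0=18.7813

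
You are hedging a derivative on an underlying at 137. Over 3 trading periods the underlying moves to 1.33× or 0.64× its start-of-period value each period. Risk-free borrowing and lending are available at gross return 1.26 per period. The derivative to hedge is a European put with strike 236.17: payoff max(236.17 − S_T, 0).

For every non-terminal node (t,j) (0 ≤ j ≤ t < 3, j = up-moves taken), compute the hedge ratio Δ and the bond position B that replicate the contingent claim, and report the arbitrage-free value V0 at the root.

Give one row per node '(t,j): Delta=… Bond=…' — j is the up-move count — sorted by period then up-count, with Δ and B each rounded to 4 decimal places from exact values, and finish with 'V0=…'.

Since d<R<u, set p* = (R−d)/(u−d) = 0.8986; price each node as the discounted p*-expectation of its children.
Payoff layer (t=3): V(3,0)=200.2563, V(3,1)=161.5368, V(3,2)=81.0728, V(3,3)=0.0000
Node (2,0) S=56.1152: V=(p*·161.5368+(1−p*)·200.2563)/1.26=131.3213; Δ=(161.5368−200.2563)/(74.6332−35.9137)=-1.0000; B=V−Δ·S=187.4365
Node (2,1) S=116.6144: V=(p*·81.0728+(1−p*)·161.5368)/1.26=70.8221; Δ=(81.0728−161.5368)/(155.0972−74.6332)=-1.0000; B=V−Δ·S=187.4365
Node (2,2) S=242.3393: V=(p*·0.0000+(1−p*)·81.0728)/1.26=6.5276; Δ=(0.0000−81.0728)/(322.3113−155.0972)=-0.4848; B=V−Δ·S=124.0245
Node (1,0) S=87.6800: V=(p*·70.8221+(1−p*)·131.3213)/1.26=61.0791; Δ=(70.8221−131.3213)/(116.6144−56.1152)=-1.0000; B=V−Δ·S=148.7591
Node (1,1) S=182.2100: V=(p*·6.5276+(1−p*)·70.8221)/1.26=10.3573; Δ=(6.5276−70.8221)/(242.3393−116.6144)=-0.5114; B=V−Δ·S=103.5378
Node (0,0) S=137.0000: V=(p*·10.3573+(1−p*)·61.0791)/1.26=12.3040; Δ=(10.3573−61.0791)/(182.2100−87.6800)=-0.5366; B=V−Δ·S=85.8138
Self-financing check: at every node Δ·S+B equals the discounted successor values.

(0,0): Delta=-0.5366 Bond=85.8138
(1,0): Delta=-1.0000 Bond=148.7591
(1,1): Delta=-0.5114 Bond=103.5378
(2,0): Delta=-1.0000 Bond=187.4365
(2,1): Delta=-1.0000 Bond=187.4365
(2,2): Delta=-0.4848 Bond=124.0245
V0=12.3040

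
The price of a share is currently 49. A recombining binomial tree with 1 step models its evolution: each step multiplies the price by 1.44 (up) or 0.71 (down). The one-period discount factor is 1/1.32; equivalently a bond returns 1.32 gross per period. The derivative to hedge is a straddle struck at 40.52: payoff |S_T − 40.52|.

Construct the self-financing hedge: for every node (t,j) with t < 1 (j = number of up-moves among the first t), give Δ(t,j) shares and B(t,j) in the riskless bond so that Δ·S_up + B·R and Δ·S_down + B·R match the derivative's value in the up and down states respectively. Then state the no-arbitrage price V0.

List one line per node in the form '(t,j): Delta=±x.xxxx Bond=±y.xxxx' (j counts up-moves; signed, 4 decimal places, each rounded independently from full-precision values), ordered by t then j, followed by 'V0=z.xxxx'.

Under the risk-neutral measure, an up-move has probability p* = (R−d)/(u−d) = 0.8356 and values discount at R = 1.32.
Terminal values V(1,·): V(1,0)=5.7300, V(1,1)=30.0400
Node (0,0) S=49.0000: V=(p*·30.0400+(1−p*)·5.7300)/1.32=19.7302; Δ=(30.0400−5.7300)/(70.5600−34.7900)=0.6796; B=V−Δ·S=-13.5712
Root portfolio cost Δ·49+B reproduces V0=19.7302.

(0,0): Delta=0.6796 Bond=-13.5712
V0=19.7302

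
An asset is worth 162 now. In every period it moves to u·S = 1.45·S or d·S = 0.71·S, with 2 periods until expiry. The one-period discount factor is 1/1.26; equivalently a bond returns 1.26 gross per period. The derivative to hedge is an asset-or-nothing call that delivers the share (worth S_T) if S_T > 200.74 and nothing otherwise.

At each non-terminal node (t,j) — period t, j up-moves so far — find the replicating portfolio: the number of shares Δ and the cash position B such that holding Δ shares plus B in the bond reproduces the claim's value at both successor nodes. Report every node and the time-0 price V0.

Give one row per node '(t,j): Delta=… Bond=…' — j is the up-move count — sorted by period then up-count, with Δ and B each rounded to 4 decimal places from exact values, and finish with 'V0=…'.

Since d<R<u, set p* = (R−d)/(u−d) = 0.7432; price each node as the discounted p*-expectation of its children.
Terminal values V(2,·): V(2,0)=0.0000, V(2,1)=0.0000, V(2,2)=340.6050
(1,0): S=115.0200. Δ = (V_up−V_dn)/(S_up−S_dn) = (0.0000−0.0000)/(166.7790−81.6642) = 0.0000. V = [p*·0.0000 + (1−p*)·0.0000]/1.26 = 0.0000. B = V − Δ·S = 0.0000.
(1,1): S=234.9000. Δ = (V_up−V_dn)/(S_up−S_dn) = (340.6050−0.0000)/(340.6050−166.7790) = 1.9595. V = [p*·340.6050 + (1−p*)·0.0000]/1.26 = 200.9146. B = V − Δ·S = -259.3625.
(0,0): S=162.0000. Δ = (V_up−V_dn)/(S_up−S_dn) = (200.9146−0.0000)/(234.9000−115.0200) = 1.6760. V = [p*·200.9146 + (1−p*)·0.0000]/1.26 = 118.5146. B = V − Δ·S = -152.9916.
The time-0 hedge costs 118.5146, which is the no-arbitrage price.

(0,0): Delta=1.6760 Bond=-152.9916
(1,0): Delta=0.0000 Bond=0.0000
(1,1): Delta=1.9595 Bond=-259.3625
V0=118.5146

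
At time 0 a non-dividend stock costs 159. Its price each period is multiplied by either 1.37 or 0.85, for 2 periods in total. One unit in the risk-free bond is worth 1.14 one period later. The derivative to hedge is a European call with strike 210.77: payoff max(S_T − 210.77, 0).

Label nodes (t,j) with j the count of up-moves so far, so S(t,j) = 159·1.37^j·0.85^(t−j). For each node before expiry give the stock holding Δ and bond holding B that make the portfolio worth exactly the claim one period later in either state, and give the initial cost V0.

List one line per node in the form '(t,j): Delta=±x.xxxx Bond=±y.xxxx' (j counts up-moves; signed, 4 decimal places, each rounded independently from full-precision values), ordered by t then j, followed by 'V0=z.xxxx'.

(0,0): Delta=0.5187 Bond=-61.4876
(1,0): Delta=0.0000 Bond=0.0000
(1,1): Delta=0.7739 Bond=-125.6892
V0=20.9781

Risk-neutral probability p* = (R−d)/(u−d) = (1.14−0.85)/(1.37−0.85) = 0.5577.
Payoff layer (t=2): V(2,0)=0.0000, V(2,1)=0.0000, V(2,2)=87.6571
(1,0): S=135.1500. Δ = (V_up−V_dn)/(S_up−S_dn) = (0.0000−0.0000)/(185.1555−114.8775) = 0.0000. V = [p*·0.0000 + (1−p*)·0.0000]/1.14 = 0.0000. B = V − Δ·S = 0.0000.
(1,1): S=217.8300. Δ = (V_up−V_dn)/(S_up−S_dn) = (87.6571−0.0000)/(298.4271−185.1555) = 0.7739. V = [p*·87.6571 + (1−p*)·0.0000]/1.14 = 42.8822. B = V − Δ·S = -125.6892.
(0,0): S=159.0000. Δ = (V_up−V_dn)/(S_up−S_dn) = (42.8822−0.0000)/(217.8300−135.1500) = 0.5187. V = [p*·42.8822 + (1−p*)·0.0000]/1.14 = 20.9781. B = V − Δ·S = -61.4876.
The time-0 hedge costs 20.9781, which is the no-arbitrage price.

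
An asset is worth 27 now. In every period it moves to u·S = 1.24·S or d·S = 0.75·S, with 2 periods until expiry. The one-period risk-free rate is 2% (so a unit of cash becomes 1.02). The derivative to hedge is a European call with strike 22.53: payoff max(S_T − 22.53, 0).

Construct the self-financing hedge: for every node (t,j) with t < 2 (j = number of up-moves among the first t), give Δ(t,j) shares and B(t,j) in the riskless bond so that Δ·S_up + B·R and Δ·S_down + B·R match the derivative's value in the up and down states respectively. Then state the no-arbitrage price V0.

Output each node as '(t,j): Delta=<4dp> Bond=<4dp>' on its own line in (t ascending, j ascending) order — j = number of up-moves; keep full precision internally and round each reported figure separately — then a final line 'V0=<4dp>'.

Since d<R<u, set p* = (R−d)/(u−d) = 0.5510; price each node as the discounted p*-expectation of its children.
Payoff layer (t=2): V(2,0)=0.0000, V(2,1)=2.5800, V(2,2)=18.9852
Node (1,0) S=20.2500: V=(p*·2.5800+(1−p*)·0.0000)/1.02=1.3938; Δ=(2.5800−0.0000)/(25.1100−15.1875)=0.2600; B=V−Δ·S=-3.8715
Node (1,1) S=33.4800: V=(p*·18.9852+(1−p*)·2.5800)/1.02=11.3918; Δ=(18.9852−2.5800)/(41.5152−25.1100)=1.0000; B=V−Δ·S=-22.0882
Node (0,0) S=27.0000: V=(p*·11.3918+(1−p*)·1.3938)/1.02=6.7675; Δ=(11.3918−1.3938)/(33.4800−20.2500)=0.7557; B=V−Δ·S=-13.6366
Each (Δ,B) replicates both successor values, so the strategy is self-financing and V0 is arbitrage-free.

(0,0): Delta=0.7557 Bond=-13.6366
(1,0): Delta=0.2600 Bond=-3.8715
(1,1): Delta=1.0000 Bond=-22.0882
V0=6.7675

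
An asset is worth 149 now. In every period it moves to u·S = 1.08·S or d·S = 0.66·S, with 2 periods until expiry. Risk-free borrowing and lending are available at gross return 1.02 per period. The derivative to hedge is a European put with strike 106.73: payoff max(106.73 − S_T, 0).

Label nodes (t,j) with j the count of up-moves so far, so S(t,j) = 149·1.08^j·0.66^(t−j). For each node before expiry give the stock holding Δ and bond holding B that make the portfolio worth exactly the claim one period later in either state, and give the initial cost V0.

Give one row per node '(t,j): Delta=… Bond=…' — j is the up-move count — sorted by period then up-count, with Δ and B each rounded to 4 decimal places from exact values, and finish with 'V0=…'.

Under the risk-neutral measure, an up-move has probability p* = (R−d)/(u−d) = 0.8571 and values discount at R = 1.02.
Terminal values V(2,·): V(2,0)=41.8256, V(2,1)=0.5228, V(2,2)=0.0000
Node (1,0) S=98.3400: V=(p*·0.5228+(1−p*)·41.8256)/1.02=6.2973; Δ=(0.5228−41.8256)/(106.2072−64.9044)=-1.0000; B=V−Δ·S=104.6373
Node (1,1) S=160.9200: V=(p*·0.0000+(1−p*)·0.5228)/1.02=0.0732; Δ=(0.0000−0.5228)/(173.7936−106.2072)=-0.0077; B=V−Δ·S=1.3180
Node (0,0) S=149.0000: V=(p*·0.0732+(1−p*)·6.2973)/1.02=0.9435; Δ=(0.0732−6.2973)/(160.9200−98.3400)=-0.0995; B=V−Δ·S=15.7626
Self-financing check: at every node Δ·S+B equals the discounted successor values.

(0,0): Delta=-0.0995 Bond=15.7626
(1,0): Delta=-1.0000 Bond=104.6373
(1,1): Delta=-0.0077 Bond=1.3180
V0=0.9435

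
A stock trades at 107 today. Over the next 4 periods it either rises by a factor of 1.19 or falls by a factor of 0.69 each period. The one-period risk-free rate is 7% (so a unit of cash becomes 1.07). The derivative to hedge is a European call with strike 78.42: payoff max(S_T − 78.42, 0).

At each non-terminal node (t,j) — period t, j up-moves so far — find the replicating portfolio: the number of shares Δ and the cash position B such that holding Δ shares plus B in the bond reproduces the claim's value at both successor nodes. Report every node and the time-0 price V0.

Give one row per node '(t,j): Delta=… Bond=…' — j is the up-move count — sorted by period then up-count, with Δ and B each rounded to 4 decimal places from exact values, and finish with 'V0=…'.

(0,0): Delta=0.8957 Bond=-46.4003
(1,0): Delta=0.6286 Bond=-29.9274
(1,1): Delta=0.9446 Bond=-55.8760
(2,0): Delta=0.0000 Bond=0.0000
(2,1): Delta=0.7437 Bond=-42.1346
(2,2): Delta=0.9814 Bond=-65.3619
(3,0): Delta=0.0000 Bond=0.0000
(3,1): Delta=0.0000 Bond=0.0000
(3,2): Delta=0.8799 Bond=-59.3210
(3,3): Delta=1.0000 Bond=-73.2897
V0=49.4404

No-arbitrage ⇒ martingale measure with p* = (R−d)/(u−d) = 0.7600.
Terminal values V(4,·): V(4,0)=0.0000, V(4,1)=0.0000, V(4,2)=0.0000, V(4,3)=45.9953, V(4,4)=136.1513
  t=3,j=0: stock 35.1505 → up 41.8291 (V=0.0000), down 24.2538 (V=0.0000). Price 0.0000; hedge Δ=0.0000, bond B=0.0000.
  t=3,j=1: stock 60.6218 → up 72.1400 (V=0.0000), down 41.8291 (V=0.0000). Price 0.0000; hedge Δ=0.0000, bond B=0.0000.
  t=3,j=2: stock 104.5507 → up 124.4153 (V=45.9953), down 72.1400 (V=0.0000). Price 32.6696; hedge Δ=0.8799, bond B=-59.3210.
  t=3,j=3: stock 180.3120 → up 214.5713 (V=136.1513), down 124.4153 (V=45.9953). Price 107.0223; hedge Δ=1.0000, bond B=-73.2897.
  t=2,j=0: stock 50.9427 → up 60.6218 (V=0.0000), down 35.1505 (V=0.0000). Price 0.0000; hedge Δ=0.0000, bond B=0.0000.
  t=2,j=1: stock 87.8577 → up 104.5507 (V=32.6696), down 60.6218 (V=0.0000). Price 23.2045; hedge Δ=0.7437, bond B=-42.1346.
  t=2,j=2: stock 151.5227 → up 180.3120 (V=107.0223), down 104.5507 (V=32.6696). Price 83.3436; hedge Δ=0.9814, bond B=-65.3619.
  t=1,j=0: stock 73.8300 → up 87.8577 (V=23.2045), down 50.9427 (V=0.0000). Price 16.4817; hedge Δ=0.6286, bond B=-29.9274.
  t=1,j=1: stock 127.3300 → up 151.5227 (V=83.3436), down 87.8577 (V=23.2045). Price 64.4021; hedge Δ=0.9446, bond B=-55.8760.
  t=0,j=0: stock 107.0000 → up 127.3300 (V=64.4021), down 73.8300 (V=16.4817). Price 49.4404; hedge Δ=0.8957, bond B=-46.4003.
The time-0 hedge costs 49.4404, which is the no-arbitrage price.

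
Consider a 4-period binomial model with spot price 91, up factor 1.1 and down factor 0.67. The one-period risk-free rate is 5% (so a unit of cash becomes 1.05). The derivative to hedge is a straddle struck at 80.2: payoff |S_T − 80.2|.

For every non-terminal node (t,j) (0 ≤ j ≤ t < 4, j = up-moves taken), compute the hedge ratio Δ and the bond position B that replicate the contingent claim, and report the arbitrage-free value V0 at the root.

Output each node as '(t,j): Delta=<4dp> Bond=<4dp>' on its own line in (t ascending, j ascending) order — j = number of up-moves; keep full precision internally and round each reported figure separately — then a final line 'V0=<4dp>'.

(0,0): Delta=0.5985 Bond=-25.7571
(1,0): Delta=-0.9486 Bond=67.2803
(1,1): Delta=0.7225 Bond=-39.4562
(2,0): Delta=-1.0000 Bond=72.7438
(2,1): Delta=-0.9445 Bond=70.3681
(2,2): Delta=0.8561 Bond=-56.1392
(3,0): Delta=-1.0000 Bond=76.3810
(3,1): Delta=-1.0000 Bond=76.3810
(3,2): Delta=-0.9400 Bond=73.5583
(3,3): Delta=1.0000 Bond=-76.3810
V0=28.7037

Risk-neutral probability p* = (R−d)/(u−d) = (1.05−0.67)/(1.1−0.67) = 0.8837.
Payoff layer (t=4): V(4,0)=61.8625, V(4,1)=50.0936, V(4,2)=30.7716, V(4,3)=0.9511, V(4,4)=53.0331
Node (3,0) S=27.3694: V=(p*·50.0936+(1−p*)·61.8625)/1.05=49.0115; Δ=(50.0936−61.8625)/(30.1064−18.3375)=-1.0000; B=V−Δ·S=76.3810
Node (3,1) S=44.9349: V=(p*·30.7716+(1−p*)·50.0936)/1.05=31.4461; Δ=(30.7716−50.0936)/(49.4284−30.1064)=-1.0000; B=V−Δ·S=76.3810
Node (3,2) S=73.7737: V=(p*·0.9511+(1−p*)·30.7716)/1.05=4.2082; Δ=(0.9511−30.7716)/(81.1511−49.4284)=-0.9400; B=V−Δ·S=73.5583
Node (3,3) S=121.1210: V=(p*·53.0331+(1−p*)·0.9511)/1.05=44.7400; Δ=(53.0331−0.9511)/(133.2331−81.1511)=1.0000; B=V−Δ·S=-76.3810
Node (2,0) S=40.8499: V=(p*·31.4461+(1−p*)·49.0115)/1.05=31.8939; Δ=(31.4461−49.0115)/(44.9349−27.3694)=-1.0000; B=V−Δ·S=72.7438
Node (2,1) S=67.0670: V=(p*·4.2082+(1−p*)·31.4461)/1.05=7.0242; Δ=(4.2082−31.4461)/(73.7737−44.9349)=-0.9445; B=V−Δ·S=70.3681
Node (2,2) S=110.1100: V=(p*·44.7400+(1−p*)·4.2082)/1.05=38.1210; Δ=(44.7400−4.2082)/(121.1210−73.7737)=0.8561; B=V−Δ·S=-56.1392
Node (1,0) S=60.9700: V=(p*·7.0242+(1−p*)·31.8939)/1.05=9.4438; Δ=(7.0242−31.8939)/(67.0670−40.8499)=-0.9486; B=V−Δ·S=67.2803
Node (1,1) S=100.1000: V=(p*·38.1210+(1−p*)·7.0242)/1.05=32.8620; Δ=(38.1210−7.0242)/(110.1100−67.0670)=0.7225; B=V−Δ·S=-39.4562
Node (0,0) S=91.0000: V=(p*·32.8620+(1−p*)·9.4438)/1.05=28.7037; Δ=(32.8620−9.4438)/(100.1000−60.9700)=0.5985; B=V−Δ·S=-25.7571
The time-0 hedge costs 28.7037, which is the no-arbitrage price.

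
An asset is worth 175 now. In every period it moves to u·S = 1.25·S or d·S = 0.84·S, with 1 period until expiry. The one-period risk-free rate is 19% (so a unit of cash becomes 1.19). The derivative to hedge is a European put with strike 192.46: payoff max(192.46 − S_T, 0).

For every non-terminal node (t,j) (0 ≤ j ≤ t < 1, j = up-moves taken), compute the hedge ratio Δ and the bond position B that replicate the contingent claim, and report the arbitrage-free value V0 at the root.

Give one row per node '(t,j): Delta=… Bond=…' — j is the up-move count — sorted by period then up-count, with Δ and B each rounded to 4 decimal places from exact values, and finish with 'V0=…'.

Risk-neutral probability p* = (R−d)/(u−d) = (1.19−0.84)/(1.25−0.84) = 0.8537.
At expiry t=1: V(1,0)=45.4600, V(1,1)=0.0000
Node (0,0) S=175.0000: V=(p*·0.0000+(1−p*)·45.4600)/1.19=5.5905; Δ=(0.0000−45.4600)/(218.7500−147.0000)=-0.6336; B=V−Δ·S=116.4685
The time-0 hedge costs 5.5905, which is the no-arbitrage price.

(0,0): Delta=-0.6336 Bond=116.4685
V0=5.5905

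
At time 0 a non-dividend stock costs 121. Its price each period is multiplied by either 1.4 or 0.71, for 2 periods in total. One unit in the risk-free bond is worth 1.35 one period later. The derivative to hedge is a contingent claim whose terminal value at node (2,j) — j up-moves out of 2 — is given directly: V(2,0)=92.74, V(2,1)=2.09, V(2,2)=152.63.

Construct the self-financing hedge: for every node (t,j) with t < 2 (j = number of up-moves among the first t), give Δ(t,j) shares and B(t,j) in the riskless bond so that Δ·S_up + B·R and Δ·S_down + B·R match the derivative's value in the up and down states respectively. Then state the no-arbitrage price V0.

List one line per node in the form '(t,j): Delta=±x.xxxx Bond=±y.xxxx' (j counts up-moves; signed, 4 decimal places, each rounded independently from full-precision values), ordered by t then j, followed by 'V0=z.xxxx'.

(0,0): Delta=1.1806 Bond=-70.3761
(1,0): Delta=-1.5292 Bond=137.7908
(1,1): Delta=1.2879 Bond=-113.1952
V0=72.4714

No-arbitrage ⇒ martingale measure with p* = (R−d)/(u−d) = 0.9275.
Terminal payoffs: V(2,0)=92.7400, V(2,1)=2.0900, V(2,2)=152.6300
  t=1,j=0: stock 85.9100 → up 120.2740 (V=2.0900), down 60.9961 (V=92.7400). Price 6.4140; hedge Δ=-1.5292, bond B=137.7908.
  t=1,j=1: stock 169.4000 → up 237.1600 (V=152.6300), down 120.2740 (V=2.0900). Price 104.9787; hedge Δ=1.2879, bond B=-113.1952.
  t=0,j=0: stock 121.0000 → up 169.4000 (V=104.9787), down 85.9100 (V=6.4140). Price 72.4714; hedge Δ=1.1806, bond B=-70.3761.
Each (Δ,B) replicates both successor values, so the strategy is self-financing and V0 is arbitrage-free.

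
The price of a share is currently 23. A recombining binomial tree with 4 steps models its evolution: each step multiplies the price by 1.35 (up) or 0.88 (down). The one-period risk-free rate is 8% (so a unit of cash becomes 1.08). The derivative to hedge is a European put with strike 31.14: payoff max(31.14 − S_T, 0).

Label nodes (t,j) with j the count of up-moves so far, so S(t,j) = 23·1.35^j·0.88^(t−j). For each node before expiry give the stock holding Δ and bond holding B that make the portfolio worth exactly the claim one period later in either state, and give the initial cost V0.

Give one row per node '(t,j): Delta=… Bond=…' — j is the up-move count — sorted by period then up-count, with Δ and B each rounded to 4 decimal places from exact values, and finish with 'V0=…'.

(0,0): Delta=-0.4113 Bond=13.2164
(1,0): Delta=-0.6589 Bond=19.2838
(1,1): Delta=-0.1935 Bond=7.5100
(2,0): Delta=-0.9378 Bond=25.7952
(2,1): Delta=-0.4134 Bond=14.1188
(2,2): Delta=0.0000 Bond=0.0000
(3,0): Delta=-1.0000 Bond=28.8333
(3,1): Delta=-0.8831 Bond=26.5433
(3,2): Delta=0.0000 Bond=0.0000
(3,3): Delta=0.0000 Bond=0.0000
V0=3.7559

Under the risk-neutral measure, an up-move has probability p* = (R−d)/(u−d) = 0.4255 and values discount at R = 1.08.
At expiry t=4: V(4,0)=17.3470, V(4,1)=9.9803, V(4,2)=0.0000, V(4,3)=0.0000, V(4,4)=0.0000
  t=3,j=0: stock 15.6739 → up 21.1597 (V=9.9803), down 13.7930 (V=17.3470). Price 13.1595; hedge Δ=-1.0000, bond B=28.8333.
  t=3,j=1: stock 24.0451 → up 32.4609 (V=0.0000), down 21.1597 (V=9.9803). Price 5.3087; hedge Δ=-0.8831, bond B=26.5433.
  t=3,j=2: stock 36.8874 → up 49.7980 (V=0.0000), down 32.4609 (V=0.0000). Price 0.0000; hedge Δ=0.0000, bond B=0.0000.
  t=3,j=3: stock 56.5886 → up 76.3946 (V=0.0000), down 49.7980 (V=0.0000). Price 0.0000; hedge Δ=0.0000, bond B=0.0000.
  t=2,j=0: stock 17.8112 → up 24.0451 (V=5.3087), down 15.6739 (V=13.1595). Price 9.0914; hedge Δ=-0.9378, bond B=25.7952.
  t=2,j=1: stock 27.3240 → up 36.8874 (V=0.0000), down 24.0451 (V=5.3087). Price 2.8238; hedge Δ=-0.4134, bond B=14.1188.
  t=2,j=2: stock 41.9175 → up 56.5886 (V=0.0000), down 36.8874 (V=0.0000). Price 0.0000; hedge Δ=0.0000, bond B=0.0000.
  t=1,j=0: stock 20.2400 → up 27.3240 (V=2.8238), down 17.8112 (V=9.0914). Price 5.9484; hedge Δ=-0.6589, bond B=19.2838.
  t=1,j=1: stock 31.0500 → up 41.9175 (V=0.0000), down 27.3240 (V=2.8238). Price 1.5020; hedge Δ=-0.1935, bond B=7.5100.
  t=0,j=0: stock 23.0000 → up 31.0500 (V=1.5020), down 20.2400 (V=5.9484). Price 3.7559; hedge Δ=-0.4113, bond B=13.2164.
Each (Δ,B) replicates both successor values, so the strategy is self-financing and V0 is arbitrage-free.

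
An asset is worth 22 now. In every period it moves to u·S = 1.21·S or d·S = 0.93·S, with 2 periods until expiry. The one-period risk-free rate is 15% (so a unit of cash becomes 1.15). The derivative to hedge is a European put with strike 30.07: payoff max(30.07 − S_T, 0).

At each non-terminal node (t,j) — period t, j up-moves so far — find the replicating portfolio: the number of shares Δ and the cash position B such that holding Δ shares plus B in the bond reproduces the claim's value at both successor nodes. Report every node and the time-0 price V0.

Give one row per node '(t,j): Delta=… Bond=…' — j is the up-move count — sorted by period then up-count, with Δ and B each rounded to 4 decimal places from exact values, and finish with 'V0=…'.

(0,0): Delta=-0.7626 Bond=18.5140
(1,0): Delta=-1.0000 Bond=26.1478
(1,1): Delta=-0.7129 Bond=19.9665
V0=1.7363

Under the risk-neutral measure, an up-move has probability p* = (R−d)/(u−d) = 0.7857 and values discount at R = 1.15.
Payoff layer (t=2): V(2,0)=11.0422, V(2,1)=5.3134, V(2,2)=0.0000
  t=1,j=0: stock 20.4600 → up 24.7566 (V=5.3134), down 19.0278 (V=11.0422). Price 5.6878; hedge Δ=-1.0000, bond B=26.1478.
  t=1,j=1: stock 26.6200 → up 32.2102 (V=0.0000), down 24.7566 (V=5.3134). Price 0.9901; hedge Δ=-0.7129, bond B=19.9665.
  t=0,j=0: stock 22.0000 → up 26.6200 (V=0.9901), down 20.4600 (V=5.6878). Price 1.7363; hedge Δ=-0.7626, bond B=18.5140.
Self-financing check: at every node Δ·S+B equals the discounted successor values.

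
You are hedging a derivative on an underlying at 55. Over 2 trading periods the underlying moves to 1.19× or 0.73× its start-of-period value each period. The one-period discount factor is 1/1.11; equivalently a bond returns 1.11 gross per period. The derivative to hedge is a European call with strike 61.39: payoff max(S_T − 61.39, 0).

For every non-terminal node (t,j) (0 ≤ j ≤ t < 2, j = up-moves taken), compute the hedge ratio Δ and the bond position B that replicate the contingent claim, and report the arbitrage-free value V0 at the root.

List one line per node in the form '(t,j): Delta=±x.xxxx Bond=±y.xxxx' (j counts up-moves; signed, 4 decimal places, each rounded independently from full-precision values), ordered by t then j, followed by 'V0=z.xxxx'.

(0,0): Delta=0.4852 Bond=-17.5513
(1,0): Delta=0.0000 Bond=0.0000
(1,1): Delta=0.5479 Bond=-23.5835
V0=9.1363

The replicating-portfolio and risk-neutral prices coincide; use p* = (1.11−0.73)/(1.19−0.73) = 0.8261 for the latter.
Payoff layer (t=2): V(2,0)=0.0000, V(2,1)=0.0000, V(2,2)=16.4955
Node (1,0) S=40.1500: V=(p*·0.0000+(1−p*)·0.0000)/1.11=0.0000; Δ=(0.0000−0.0000)/(47.7785−29.3095)=0.0000; B=V−Δ·S=0.0000
Node (1,1) S=65.4500: V=(p*·16.4955+(1−p*)·0.0000)/1.11=12.2763; Δ=(16.4955−0.0000)/(77.8855−47.7785)=0.5479; B=V−Δ·S=-23.5835
Node (0,0) S=55.0000: V=(p*·12.2763+(1−p*)·0.0000)/1.11=9.1363; Δ=(12.2763−0.0000)/(65.4500−40.1500)=0.4852; B=V−Δ·S=-17.5513
Each (Δ,B) replicates both successor values, so the strategy is self-financing and V0 is arbitrage-free.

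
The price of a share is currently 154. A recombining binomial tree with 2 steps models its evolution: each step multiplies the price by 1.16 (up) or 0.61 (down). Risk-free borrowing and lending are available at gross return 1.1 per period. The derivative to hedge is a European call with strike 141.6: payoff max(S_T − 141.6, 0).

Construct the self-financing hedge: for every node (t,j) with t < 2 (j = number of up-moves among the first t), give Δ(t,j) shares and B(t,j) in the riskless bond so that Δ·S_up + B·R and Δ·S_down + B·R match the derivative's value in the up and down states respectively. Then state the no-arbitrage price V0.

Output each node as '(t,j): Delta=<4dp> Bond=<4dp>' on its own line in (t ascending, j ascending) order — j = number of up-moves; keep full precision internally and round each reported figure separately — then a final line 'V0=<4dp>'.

(0,0): Delta=0.6275 Bond=-53.5880
(1,0): Delta=0.0000 Bond=0.0000
(1,1): Delta=0.6679 Bond=-66.1647
V0=43.0461

No-arbitrage ⇒ martingale measure with p* = (R−d)/(u−d) = 0.8909.
Payoff layer (t=2): V(2,0)=0.0000, V(2,1)=0.0000, V(2,2)=65.6224
(1,0): S=93.9400. Δ = (V_up−V_dn)/(S_up−S_dn) = (0.0000−0.0000)/(108.9704−57.3034) = 0.0000. V = [p*·0.0000 + (1−p*)·0.0000]/1.1 = 0.0000. B = V − Δ·S = 0.0000.
(1,1): S=178.6400. Δ = (V_up−V_dn)/(S_up−S_dn) = (65.6224−0.0000)/(207.2224−108.9704) = 0.6679. V = [p*·65.6224 + (1−p*)·0.0000]/1.1 = 53.1487. B = V − Δ·S = -66.1647.
(0,0): S=154.0000. Δ = (V_up−V_dn)/(S_up−S_dn) = (53.1487−0.0000)/(178.6400−93.9400) = 0.6275. V = [p*·53.1487 + (1−p*)·0.0000]/1.1 = 43.0461. B = V − Δ·S = -53.5880.
Root portfolio cost Δ·154+B reproduces V0=43.0461.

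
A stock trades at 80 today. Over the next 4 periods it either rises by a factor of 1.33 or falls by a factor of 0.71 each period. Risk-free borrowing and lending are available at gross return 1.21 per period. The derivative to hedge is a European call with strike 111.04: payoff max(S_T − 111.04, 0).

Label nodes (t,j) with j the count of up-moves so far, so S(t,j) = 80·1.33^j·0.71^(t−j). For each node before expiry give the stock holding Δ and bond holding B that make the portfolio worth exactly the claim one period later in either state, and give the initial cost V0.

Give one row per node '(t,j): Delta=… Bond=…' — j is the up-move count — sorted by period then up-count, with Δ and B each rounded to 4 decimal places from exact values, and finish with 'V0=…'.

Under the risk-neutral measure, an up-move has probability p* = (R−d)/(u−d) = 0.8065 and values discount at R = 1.21.
At expiry t=4: V(4,0)=0.0000, V(4,1)=0.0000, V(4,2)=0.0000, V(4,3)=22.5898, V(4,4)=139.2806
  t=3,j=0: stock 28.6329 → up 38.0817 (V=0.0000), down 20.3293 (V=0.0000). Price 0.0000; hedge Δ=0.0000, bond B=0.0000.
  t=3,j=1: stock 53.6362 → up 71.3362 (V=0.0000), down 38.0817 (V=0.0000). Price 0.0000; hedge Δ=0.0000, bond B=0.0000.
  t=3,j=2: stock 100.4735 → up 133.6298 (V=22.5898), down 71.3362 (V=0.0000). Price 15.0558; hedge Δ=0.3626, bond B=-21.3793.
  t=3,j=3: stock 188.2110 → up 250.3206 (V=139.2806), down 133.6298 (V=22.5898). Price 96.4424; hedge Δ=1.0000, bond B=-91.7686.
  t=2,j=0: stock 40.3280 → up 53.6362 (V=0.0000), down 28.6329 (V=0.0000). Price 0.0000; hedge Δ=0.0000, bond B=0.0000.
  t=2,j=1: stock 75.5440 → up 100.4735 (V=15.0558), down 53.6362 (V=0.0000). Price 10.0346; hedge Δ=0.3214, bond B=-14.2491.
  t=2,j=2: stock 141.5120 → up 188.2110 (V=96.4424), down 100.4735 (V=15.0558). Price 66.6861; hedge Δ=0.9276, bond B=-64.5825.
  t=1,j=0: stock 56.8000 → up 75.5440 (V=10.0346), down 40.3280 (V=0.0000). Price 6.6879; hedge Δ=0.2849, bond B=-9.4968.
  t=1,j=1: stock 106.4000 → up 141.5120 (V=66.6861), down 75.5440 (V=10.0346). Price 46.0506; hedge Δ=0.8588, bond B=-45.3228.
  t=0,j=0: stock 80.0000 → up 106.4000 (V=46.0506), down 56.8000 (V=6.6879). Price 31.7620; hedge Δ=0.7936, bond B=-31.7262.
The time-0 hedge costs 31.7620, which is the no-arbitrage price.

(0,0): Delta=0.7936 Bond=-31.7262
(1,0): Delta=0.2849 Bond=-9.4968
(1,1): Delta=0.8588 Bond=-45.3228
(2,0): Delta=0.0000 Bond=0.0000
(2,1): Delta=0.3214 Bond=-14.2491
(2,2): Delta=0.9276 Bond=-64.5825
(3,0): Delta=0.0000 Bond=0.0000
(3,1): Delta=0.0000 Bond=0.0000
(3,2): Delta=0.3626 Bond=-21.3793
(3,3): Delta=1.0000 Bond=-91.7686
V0=31.7620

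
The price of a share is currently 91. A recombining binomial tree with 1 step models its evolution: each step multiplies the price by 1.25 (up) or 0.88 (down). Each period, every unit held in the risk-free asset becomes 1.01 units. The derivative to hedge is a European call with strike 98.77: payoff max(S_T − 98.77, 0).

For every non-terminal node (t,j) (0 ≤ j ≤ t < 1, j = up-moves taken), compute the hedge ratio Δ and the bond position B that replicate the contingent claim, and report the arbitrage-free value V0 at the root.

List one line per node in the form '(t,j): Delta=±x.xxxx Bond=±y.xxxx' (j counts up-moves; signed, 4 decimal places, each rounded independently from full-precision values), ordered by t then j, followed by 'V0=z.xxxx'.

(0,0): Delta=0.4449 Bond=-35.2754
V0=5.2111

The replicating-portfolio and risk-neutral prices coincide; use p* = (1.01−0.88)/(1.25−0.88) = 0.3514 for the latter.
Terminal payoffs: V(1,0)=0.0000, V(1,1)=14.9800
Node (0,0) S=91.0000: V=(p*·14.9800+(1−p*)·0.0000)/1.01=5.2111; Δ=(14.9800−0.0000)/(113.7500−80.0800)=0.4449; B=V−Δ·S=-35.2754
Self-financing check: at every node Δ·S+B equals the discounted successor values.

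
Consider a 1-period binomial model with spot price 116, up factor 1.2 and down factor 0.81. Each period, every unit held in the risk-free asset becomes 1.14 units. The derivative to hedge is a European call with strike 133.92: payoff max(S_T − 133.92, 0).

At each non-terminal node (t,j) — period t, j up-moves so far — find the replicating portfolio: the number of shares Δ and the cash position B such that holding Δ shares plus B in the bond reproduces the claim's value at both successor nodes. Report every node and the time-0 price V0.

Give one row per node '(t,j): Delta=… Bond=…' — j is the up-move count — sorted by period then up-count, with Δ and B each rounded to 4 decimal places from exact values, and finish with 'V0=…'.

(0,0): Delta=0.1167 Bond=-9.6194
V0=3.9190

No-arbitrage ⇒ martingale measure with p* = (R−d)/(u−d) = 0.8462.
Terminal values V(1,·): V(1,0)=0.0000, V(1,1)=5.2800
  t=0,j=0: stock 116.0000 → up 139.2000 (V=5.2800), down 93.9600 (V=0.0000). Price 3.9190; hedge Δ=0.1167, bond B=-9.6194.
The time-0 hedge costs 3.9190, which is the no-arbitrage price.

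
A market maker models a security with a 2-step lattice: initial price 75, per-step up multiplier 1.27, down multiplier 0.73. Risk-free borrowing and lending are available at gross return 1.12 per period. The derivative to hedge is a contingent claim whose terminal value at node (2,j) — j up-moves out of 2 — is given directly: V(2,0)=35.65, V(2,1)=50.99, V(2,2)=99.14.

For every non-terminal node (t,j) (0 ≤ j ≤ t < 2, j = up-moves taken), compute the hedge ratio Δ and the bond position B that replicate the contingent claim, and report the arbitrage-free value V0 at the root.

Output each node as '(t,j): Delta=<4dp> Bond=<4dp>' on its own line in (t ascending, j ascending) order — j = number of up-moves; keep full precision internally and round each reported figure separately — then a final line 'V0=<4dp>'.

(0,0): Delta=0.8606 Bond=-4.8168
(1,0): Delta=0.5189 Bond=13.3148
(1,1): Delta=0.9361 Bond=-12.5908
V0=59.7271

Since d<R<u, set p* = (R−d)/(u−d) = 0.7222; price each node as the discounted p*-expectation of its children.
Terminal values V(2,·): V(2,0)=35.6500, V(2,1)=50.9900, V(2,2)=99.1400
(1,0): S=54.7500. Δ = (V_up−V_dn)/(S_up−S_dn) = (50.9900−35.6500)/(69.5325−39.9675) = 0.5189. V = [p*·50.9900 + (1−p*)·35.6500]/1.12 = 41.7222. B = V − Δ·S = 13.3148.
(1,1): S=95.2500. Δ = (V_up−V_dn)/(S_up−S_dn) = (99.1400−50.9900)/(120.9675−69.5325) = 0.9361. V = [p*·99.1400 + (1−p*)·50.9900]/1.12 = 76.5759. B = V − Δ·S = -12.5908.
(0,0): S=75.0000. Δ = (V_up−V_dn)/(S_up−S_dn) = (76.5759−41.7222)/(95.2500−54.7500) = 0.8606. V = [p*·76.5759 + (1−p*)·41.7222]/1.12 = 59.7271. B = V − Δ·S = -4.8168.
Each (Δ,B) replicates both successor values, so the strategy is self-financing and V0 is arbitrage-free.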